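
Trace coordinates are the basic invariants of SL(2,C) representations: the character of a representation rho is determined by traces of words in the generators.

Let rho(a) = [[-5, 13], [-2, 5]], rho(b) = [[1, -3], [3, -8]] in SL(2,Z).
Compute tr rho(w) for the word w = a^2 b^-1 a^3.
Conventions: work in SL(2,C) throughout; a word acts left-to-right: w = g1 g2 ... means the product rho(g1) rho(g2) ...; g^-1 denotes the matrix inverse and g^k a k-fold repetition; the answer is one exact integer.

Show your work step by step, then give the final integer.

0

rho(a) = [[-5, 13], [-2, 5]]
... * rho(a) = [[-5, 13], [-2, 5]]  ->  [[-1, 0], [0, -1]]
... * rho(b^-1) = [[-8, 3], [-3, 1]]  ->  [[8, -3], [3, -1]]
... * rho(a) = [[-5, 13], [-2, 5]]  ->  [[-34, 89], [-13, 34]]
... * rho(a) = [[-5, 13], [-2, 5]]  ->  [[-8, 3], [-3, 1]]
... * rho(a) = [[-5, 13], [-2, 5]]  ->  [[34, -89], [13, -34]]
tr = 34 + -34 = 0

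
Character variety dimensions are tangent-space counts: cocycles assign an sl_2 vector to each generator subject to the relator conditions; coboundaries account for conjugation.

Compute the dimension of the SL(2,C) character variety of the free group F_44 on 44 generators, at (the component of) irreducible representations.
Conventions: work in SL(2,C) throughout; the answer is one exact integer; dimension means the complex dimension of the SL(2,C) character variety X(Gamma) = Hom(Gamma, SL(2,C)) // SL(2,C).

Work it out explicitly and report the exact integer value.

129

Gamma = F_44 has 44 generators and no relators.
A cocycle picks one sl_2 vector per generator freely, giving dim Z^1 = 3*44 = 132.
Irreducibility makes the coboundary map sl_2 -> Z^1 injective (trivial centralizer), so dim B^1 = 3.
dim X = dim H^1 = dim Z^1 - dim B^1 = 132 - 3 = 129.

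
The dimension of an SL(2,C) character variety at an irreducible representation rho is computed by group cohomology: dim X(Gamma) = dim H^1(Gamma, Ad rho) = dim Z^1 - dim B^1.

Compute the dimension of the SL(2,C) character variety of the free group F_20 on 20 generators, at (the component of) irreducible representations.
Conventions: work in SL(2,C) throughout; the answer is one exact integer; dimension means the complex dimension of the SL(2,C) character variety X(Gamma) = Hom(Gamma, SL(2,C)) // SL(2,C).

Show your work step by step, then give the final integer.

57

Gamma = F_20 has 20 generators and no relators.
Z^1(Gamma, Ad rho) = (sl_2)^20: a cocycle is a free choice of one sl_2 vector per generator, so dim Z^1 = 3*20 = 60.
At an irreducible rho the centralizer of the image in sl_2 is 0, so the coboundary map sl_2 -> Z^1 is injective: dim B^1 = 3.
dim X = dim H^1 = dim Z^1 - dim B^1 = 60 - 3 = 57.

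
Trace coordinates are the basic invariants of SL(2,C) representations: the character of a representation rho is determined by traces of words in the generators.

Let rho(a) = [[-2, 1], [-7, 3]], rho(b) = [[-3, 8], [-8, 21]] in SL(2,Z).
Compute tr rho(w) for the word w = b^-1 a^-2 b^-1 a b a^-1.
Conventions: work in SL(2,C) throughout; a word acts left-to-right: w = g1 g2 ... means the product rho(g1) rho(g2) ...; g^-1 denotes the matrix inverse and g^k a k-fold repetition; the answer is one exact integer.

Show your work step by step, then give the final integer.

rho(b^-1) = [[21, -8], [8, -3]]
... * rho(a^-1) = [[3, -1], [7, -2]]  ->  [[7, -5], [3, -2]]
... * rho(a^-1) = [[3, -1], [7, -2]]  ->  [[-14, 3], [-5, 1]]
... * rho(b^-1) = [[21, -8], [8, -3]]  ->  [[-270, 103], [-97, 37]]
... * rho(a) = [[-2, 1], [-7, 3]]  ->  [[-181, 39], [-65, 14]]
... * rho(b) = [[-3, 8], [-8, 21]]  ->  [[231, -629], [83, -226]]
... * rho(a^-1) = [[3, -1], [7, -2]]  ->  [[-3710, 1027], [-1333, 369]]
tr = -3710 + 369 = -3341

-3341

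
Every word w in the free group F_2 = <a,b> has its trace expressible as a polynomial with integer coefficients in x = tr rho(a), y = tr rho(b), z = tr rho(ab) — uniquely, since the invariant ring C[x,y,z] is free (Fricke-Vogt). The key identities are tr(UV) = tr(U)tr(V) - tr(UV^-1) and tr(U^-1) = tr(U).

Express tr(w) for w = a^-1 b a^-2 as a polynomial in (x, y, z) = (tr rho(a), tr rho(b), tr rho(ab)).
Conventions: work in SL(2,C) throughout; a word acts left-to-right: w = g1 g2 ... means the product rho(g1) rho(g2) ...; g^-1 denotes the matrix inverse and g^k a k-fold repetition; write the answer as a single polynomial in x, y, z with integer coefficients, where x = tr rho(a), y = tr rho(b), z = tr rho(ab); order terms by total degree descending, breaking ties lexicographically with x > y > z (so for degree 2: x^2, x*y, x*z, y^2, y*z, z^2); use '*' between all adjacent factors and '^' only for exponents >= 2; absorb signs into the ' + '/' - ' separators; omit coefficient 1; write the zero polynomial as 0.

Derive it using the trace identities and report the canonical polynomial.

reduce: tr(a^-1 b) = tr(b) tr(a) - tr(b a) = x*y - z
tr(b a^-2) = tr(a^-1 b) tr(a) - tr(a^-1 b a) = x^2*y - x*z - y
reduce: tr(a^-1 b a^-2) = tr(b a^-2) tr(a) - tr(b a^-1) = x^3*y - x^2*z - 2*x*y + z

x^3*y - x^2*z - 2*x*y + z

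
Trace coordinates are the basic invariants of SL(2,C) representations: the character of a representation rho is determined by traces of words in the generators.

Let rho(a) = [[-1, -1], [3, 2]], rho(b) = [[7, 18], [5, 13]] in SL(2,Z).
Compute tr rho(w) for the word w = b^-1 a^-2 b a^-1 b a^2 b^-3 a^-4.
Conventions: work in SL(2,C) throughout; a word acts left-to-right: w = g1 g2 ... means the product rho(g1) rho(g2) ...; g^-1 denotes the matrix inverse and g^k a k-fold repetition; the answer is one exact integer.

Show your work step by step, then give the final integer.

rho(b^-1) = [[13, -18], [-5, 7]]
... * rho(a^-1) = [[2, 1], [-3, -1]]  ->  [[80, 31], [-31, -12]]
... * rho(a^-1) = [[2, 1], [-3, -1]]  ->  [[67, 49], [-26, -19]]
... * rho(b) = [[7, 18], [5, 13]]  ->  [[714, 1843], [-277, -715]]
... * rho(a^-1) = [[2, 1], [-3, -1]]  ->  [[-4101, -1129], [1591, 438]]
... * rho(b) = [[7, 18], [5, 13]]  ->  [[-34352, -88495], [13327, 34332]]
... * rho(a) = [[-1, -1], [3, 2]]  ->  [[-231133, -142638], [89669, 55337]]
... * rho(a) = [[-1, -1], [3, 2]]  ->  [[-196781, -54143], [76342, 21005]]
... * rho(b^-1) = [[13, -18], [-5, 7]]  ->  [[-2287438, 3163057], [887421, -1227121]]
... * rho(b^-1) = [[13, -18], [-5, 7]]  ->  [[-45551979, 63315283], [17672078, -24563425]]
... * rho(b^-1) = [[13, -18], [-5, 7]]  ->  [[-908752142, 1263142603], [352554139, -490041379]]
... * rho(a^-1) = [[2, 1], [-3, -1]]  ->  [[-5606932093, -2171894745], [2175232415, 842595518]]
... * rho(a^-1) = [[2, 1], [-3, -1]]  ->  [[-4698179951, -3435037348], [1822678276, 1332636897]]
... * rho(a^-1) = [[2, 1], [-3, -1]]  ->  [[908752142, -1263142603], [-352554139, 490041379]]
... * rho(a^-1) = [[2, 1], [-3, -1]]  ->  [[5606932093, 2171894745], [-2175232415, -842595518]]
tr = 5606932093 + -842595518 = 4764336575

4764336575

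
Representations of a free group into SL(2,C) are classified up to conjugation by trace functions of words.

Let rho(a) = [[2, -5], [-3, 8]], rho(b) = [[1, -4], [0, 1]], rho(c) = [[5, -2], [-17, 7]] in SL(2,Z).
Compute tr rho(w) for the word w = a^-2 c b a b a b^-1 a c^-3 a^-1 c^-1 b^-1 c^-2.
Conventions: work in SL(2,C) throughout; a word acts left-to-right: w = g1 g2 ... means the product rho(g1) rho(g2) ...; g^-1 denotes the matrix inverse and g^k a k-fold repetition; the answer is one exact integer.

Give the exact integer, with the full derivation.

rho(a^-1) = [[8, 5], [3, 2]]
... * rho(a^-1) = [[8, 5], [3, 2]]  ->  [[79, 50], [30, 19]]
... * rho(c) = [[5, -2], [-17, 7]]  ->  [[-455, 192], [-173, 73]]
... * rho(b) = [[1, -4], [0, 1]]  ->  [[-455, 2012], [-173, 765]]
... * rho(a) = [[2, -5], [-3, 8]]  ->  [[-6946, 18371], [-2641, 6985]]
... * rho(b) = [[1, -4], [0, 1]]  ->  [[-6946, 46155], [-2641, 17549]]
... * rho(a) = [[2, -5], [-3, 8]]  ->  [[-152357, 403970], [-57929, 153597]]
... * rho(b^-1) = [[1, 4], [0, 1]]  ->  [[-152357, -205458], [-57929, -78119]]
... * rho(a) = [[2, -5], [-3, 8]]  ->  [[311660, -881879], [118499, -335307]]
... * rho(c^-1) = [[7, 2], [17, 5]]  ->  [[-12810323, -3786075], [-4870726, -1439537]]
... * rho(c^-1) = [[7, 2], [17, 5]]  ->  [[-154035536, -44551021], [-58567211, -16939137]]
... * rho(c^-1) = [[7, 2], [17, 5]]  ->  [[-1835616109, -530826177], [-697935806, -201830107]]
... * rho(a^-1) = [[8, 5], [3, 2]]  ->  [[-16277407403, -10239732899], [-6188976769, -3893339244]]
... * rho(c^-1) = [[7, 2], [17, 5]]  ->  [[-288017311104, -83753479301], [-109509604531, -31844649758]]
... * rho(b^-1) = [[1, 4], [0, 1]]  ->  [[-288017311104, -1235822723717], [-109509604531, -469883067882]]
... * rho(c^-1) = [[7, 2], [17, 5]]  ->  [[-23025107480917, -6755148240793], [-8754579385711, -2568434548472]]
... * rho(c^-1) = [[7, 2], [17, 5]]  ->  [[-276013272459900, -79825956165799], [-104945443024001, -30351331513782]]
tr = -276013272459900 + -30351331513782 = -306364603973682

-306364603973682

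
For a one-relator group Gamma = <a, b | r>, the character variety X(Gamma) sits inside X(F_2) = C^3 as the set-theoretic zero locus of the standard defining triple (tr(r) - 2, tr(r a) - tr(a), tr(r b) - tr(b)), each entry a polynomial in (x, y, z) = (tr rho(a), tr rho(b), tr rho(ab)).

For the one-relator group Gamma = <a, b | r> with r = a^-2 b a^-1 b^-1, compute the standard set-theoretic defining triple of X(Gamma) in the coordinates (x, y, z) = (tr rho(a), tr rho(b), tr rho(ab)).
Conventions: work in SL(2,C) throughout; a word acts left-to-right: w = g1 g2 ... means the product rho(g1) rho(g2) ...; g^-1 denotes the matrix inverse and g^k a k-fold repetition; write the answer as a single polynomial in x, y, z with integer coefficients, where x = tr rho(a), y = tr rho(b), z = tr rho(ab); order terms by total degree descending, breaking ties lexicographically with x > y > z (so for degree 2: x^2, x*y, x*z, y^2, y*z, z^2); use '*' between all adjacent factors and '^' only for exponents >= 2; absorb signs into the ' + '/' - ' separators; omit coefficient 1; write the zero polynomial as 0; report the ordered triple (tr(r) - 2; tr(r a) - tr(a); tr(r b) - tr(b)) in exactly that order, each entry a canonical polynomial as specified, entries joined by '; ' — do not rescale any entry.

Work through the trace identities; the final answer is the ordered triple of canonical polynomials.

x^2*y*z - x*y^2 - x*z^2 + x - 2; x*y*z - y^2 - z^2 - x + 2; x^3*y - x^2*z - 2*x*y - y + z

tr(b a^-1) = tr(b)*tr(a) - tr(b a) = x*y - z
tr(a^-1 b a^-1) = tr(b a^-1)*tr(a) - tr(b) = x^2*y - x*z - y
tr(b^2) = tr(b)*tr(b) - tr(1) = y^2 - 2
tr(b^2 a) = tr(b)*tr(a b) - tr(a) = y*z - x
tr(b a^-1 b) = tr(b^2)*tr(a) - tr(b^2 a) = x*y^2 - y*z - x
use: tr(b a b a) = tr(b a)*tr(b a) - tr(1)   [split at repeated b] = z^2 - 2
apply: tr(b a^-1 b a) = tr(b a b)*tr(a) - tr(b a b a) = x*y*z - x^2 - z^2 + 2
apply: tr(a^-1 b a^-1 b) = tr(b a^-1 b)*tr(a) - tr(b a^-1 b a) = x^2*y^2 - 2*x*y*z + z^2 - 2
tr(a^-1 b a^-1 b^-1) = tr(a^-1 b a^-1)*tr(b) - tr(a^-1 b a^-1 b) = x*y*z - y^2 - z^2 + 2
use: tr(a^-2 b a^-1 b^-1) = tr(a^-1 b a^-1 b^-1)*tr(a) - tr(a^-1 b a^-1 b^-1 a) = x^2*y*z - x*y^2 - x*z^2 + x
use: tr(a^-2 b a^-1) = tr(a^-2 b)*tr(a) - tr(a^-2 b a)  (eliminate a^-1) = x^3*y - x^2*z - 2*x*y + z
assemble the triple (tr(r) - 2; tr(r a) - x; tr(r b) - y)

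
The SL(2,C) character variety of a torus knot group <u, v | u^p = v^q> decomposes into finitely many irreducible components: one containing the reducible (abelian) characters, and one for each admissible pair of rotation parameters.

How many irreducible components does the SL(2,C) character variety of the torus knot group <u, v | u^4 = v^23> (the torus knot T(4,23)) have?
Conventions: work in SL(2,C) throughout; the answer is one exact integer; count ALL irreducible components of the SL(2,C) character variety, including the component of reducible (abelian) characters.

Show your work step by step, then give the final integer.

In the torus knot group T(4,23), u^4 = v^23 is central, so an irreducible representation sends it to +I or -I (Schur).
This locks tr(u) to 2*cos(pi*alpha/4), alpha in 1..3, and tr(v) to 2*cos(pi*beta/23), beta in 1..22, on each component of irreducible characters.
The two central values (-1)^alpha I and (-1)^beta I must be the same matrix, so alpha and beta share a parity.
count pairs: odd alpha (2 choices) x odd beta (11), plus even alpha (1) x even beta (11): 2*11 + 1*11 = 33.
Total: 33 irreducible-character components + 1 reducible (abelian) component = 34.

34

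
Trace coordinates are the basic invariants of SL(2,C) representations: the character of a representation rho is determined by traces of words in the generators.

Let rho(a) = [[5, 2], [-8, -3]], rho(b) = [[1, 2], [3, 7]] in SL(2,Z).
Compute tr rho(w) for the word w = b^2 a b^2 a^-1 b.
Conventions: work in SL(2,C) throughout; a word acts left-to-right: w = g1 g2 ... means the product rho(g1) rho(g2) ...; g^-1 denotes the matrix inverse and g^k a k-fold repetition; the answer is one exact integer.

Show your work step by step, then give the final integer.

-552376

rho(b) = [[1, 2], [3, 7]]
... * rho(b) = [[1, 2], [3, 7]]  ->  [[7, 16], [24, 55]]
... * rho(a) = [[5, 2], [-8, -3]]  ->  [[-93, -34], [-320, -117]]
... * rho(b) = [[1, 2], [3, 7]]  ->  [[-195, -424], [-671, -1459]]
... * rho(b) = [[1, 2], [3, 7]]  ->  [[-1467, -3358], [-5048, -11555]]
... * rho(a^-1) = [[-3, -2], [8, 5]]  ->  [[-22463, -13856], [-77296, -47679]]
... * rho(b) = [[1, 2], [3, 7]]  ->  [[-64031, -141918], [-220333, -488345]]
tr = -64031 + -488345 = -552376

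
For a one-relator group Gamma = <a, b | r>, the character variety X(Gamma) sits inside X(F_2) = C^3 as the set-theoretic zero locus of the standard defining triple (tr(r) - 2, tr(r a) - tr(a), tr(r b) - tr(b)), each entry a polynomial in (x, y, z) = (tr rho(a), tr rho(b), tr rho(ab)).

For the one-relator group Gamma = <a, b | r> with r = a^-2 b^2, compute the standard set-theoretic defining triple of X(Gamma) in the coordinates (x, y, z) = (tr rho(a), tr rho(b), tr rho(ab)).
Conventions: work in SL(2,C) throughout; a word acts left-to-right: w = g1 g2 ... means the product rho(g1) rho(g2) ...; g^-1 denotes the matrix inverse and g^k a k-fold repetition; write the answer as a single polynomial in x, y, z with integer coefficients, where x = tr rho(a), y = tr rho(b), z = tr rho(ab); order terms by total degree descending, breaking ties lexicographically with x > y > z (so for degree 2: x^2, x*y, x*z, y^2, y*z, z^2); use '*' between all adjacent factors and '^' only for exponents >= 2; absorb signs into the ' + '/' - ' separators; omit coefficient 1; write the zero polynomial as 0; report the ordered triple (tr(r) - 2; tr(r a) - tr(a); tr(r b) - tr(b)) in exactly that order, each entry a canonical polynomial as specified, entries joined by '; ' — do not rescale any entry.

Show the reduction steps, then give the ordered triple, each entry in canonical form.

trace(b^2) = trace(b) trace(b) - trace(1) = y^2 - 2
so trace(b^2 a) = trace(b) trace(a b) - trace(a) = y*z - x
so trace(b^2 a^-1) = trace(b^2) trace(a) - trace(b^2 a) = x*y^2 - y*z - x
trace(a^-2 b^2) = trace(b^2 a^-1) trace(a) - trace(b^2) = x^2*y^2 - x*y*z - x^2 - y^2 + 2
trace(b^3) = trace(b) trace(b^2) - trace(b)  (reduce the b square) = y^3 - 3*y
trace(b^3 a) = trace(b) trace(a b^2) - trace(a b)  (reduce the b square) = y^2*z - x*y - z
trace(a^-1 b^3) = trace(b^3) trace(a) - trace(b^3 a)  (eliminate a^-1) = x*y^3 - y^2*z - 2*x*y + z
trace(a^-2 b^3) = trace(a^-1 b^3) trace(a) - trace(a^-1 b^3 a)  (eliminate a^-1) = x^2*y^3 - x*y^2*z - 2*x^2*y - y^3 + x*z + 3*y
assemble the triple (trace(r) - 2; trace(r a) - x; trace(r b) - y)

x^2*y^2 - x*y*z - x^2 - y^2; x*y^2 - y*z - 2*x; x^2*y^3 - x*y^2*z - 2*x^2*y - y^3 + x*z + 2*y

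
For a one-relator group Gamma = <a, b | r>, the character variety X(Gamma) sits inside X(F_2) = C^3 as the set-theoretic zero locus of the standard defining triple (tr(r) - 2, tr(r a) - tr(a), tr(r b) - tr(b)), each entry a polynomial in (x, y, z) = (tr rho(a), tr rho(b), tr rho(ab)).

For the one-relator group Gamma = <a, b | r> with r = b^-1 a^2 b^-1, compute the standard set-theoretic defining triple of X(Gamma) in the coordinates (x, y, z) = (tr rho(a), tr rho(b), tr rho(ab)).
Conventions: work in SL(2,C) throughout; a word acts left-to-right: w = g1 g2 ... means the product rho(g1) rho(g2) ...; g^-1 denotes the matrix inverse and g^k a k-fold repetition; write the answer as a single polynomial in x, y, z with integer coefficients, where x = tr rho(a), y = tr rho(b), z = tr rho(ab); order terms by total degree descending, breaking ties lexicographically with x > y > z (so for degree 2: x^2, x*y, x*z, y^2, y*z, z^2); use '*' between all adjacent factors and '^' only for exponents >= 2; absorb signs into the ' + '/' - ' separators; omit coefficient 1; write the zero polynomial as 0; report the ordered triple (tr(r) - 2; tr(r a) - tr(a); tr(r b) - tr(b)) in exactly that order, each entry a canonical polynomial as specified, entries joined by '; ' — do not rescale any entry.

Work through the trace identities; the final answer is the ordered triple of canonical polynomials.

tr(a^2) = tr(a)*tr(a) - tr(1)  (reduce the a square) = x^2 - 2
tr(a^2 b) = tr(a)*tr(b a) - tr(b)  (reduce the a square) = x*z - y
tr(b^-1 a^2) = tr(a^2)*tr(b) - tr(a^2 b)  (eliminate b^-1) = x^2*y - x*z - y
tr(b^-1 a^2 b^-1) = tr(b^-1 a^2)*tr(b) - tr(b^-1 a^2 b)  (eliminate b^-1) = x^2*y^2 - x*y*z - x^2 - y^2 + 2
tr(a^3) = tr(a)*tr(a^2) - tr(a)   [square of a] = x^3 - 3*x
tr(a^3 b) = tr(a)*tr(a b a) - tr(a b)   [square of a] = x^2*z - x*y - z
tr(a b^-1 a^2) = tr(a^3)*tr(b) - tr(a^3 b)   [inverse elimination on b] = x^3*y - x^2*z - 2*x*y + z
tr(b a b a) = tr(a b)*tr(a b) - tr(1)   [split at a repeated a] = z^2 - 2
tr(b a b) = tr(b)*tr(a b) - tr(a)   [square of b] = y*z - x
tr(a^2 b a b) = tr(a)*tr(b a b a) - tr(b a b)   [square of a] = x*z^2 - y*z - x
tr(a b^-1 a^2 b) = tr(a^2 b a)*tr(b) - tr(a^2 b a b)   [inverse elimination on b] = x^2*y*z - x*y^2 - x*z^2 + x
tr(b^-1 a^2 b^-1 a) = tr(a b^-1 a^2)*tr(b) - tr(a b^-1 a^2 b)   [inverse elimination on b] = x^3*y^2 - 2*x^2*y*z - x*y^2 + x*z^2 + y*z - x
assemble the triple (tr(r) - 2; tr(r a) - x; tr(r b) - y)

x^2*y^2 - x*y*z - x^2 - y^2; x^3*y^2 - 2*x^2*y*z - x*y^2 + x*z^2 + y*z - 2*x; x^2*y - x*z - 2*y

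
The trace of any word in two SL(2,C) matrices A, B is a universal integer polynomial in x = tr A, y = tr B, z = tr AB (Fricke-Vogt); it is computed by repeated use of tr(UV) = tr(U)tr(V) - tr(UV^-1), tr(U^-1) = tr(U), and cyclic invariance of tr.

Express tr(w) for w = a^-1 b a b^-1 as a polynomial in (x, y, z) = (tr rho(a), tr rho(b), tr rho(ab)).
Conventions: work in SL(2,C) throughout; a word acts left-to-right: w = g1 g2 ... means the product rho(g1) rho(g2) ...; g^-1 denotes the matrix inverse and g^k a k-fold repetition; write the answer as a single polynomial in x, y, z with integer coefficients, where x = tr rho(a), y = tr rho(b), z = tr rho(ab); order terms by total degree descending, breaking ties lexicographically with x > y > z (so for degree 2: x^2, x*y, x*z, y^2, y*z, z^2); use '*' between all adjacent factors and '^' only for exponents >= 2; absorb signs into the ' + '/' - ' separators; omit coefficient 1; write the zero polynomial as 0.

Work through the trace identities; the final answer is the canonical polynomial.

and tr(b a b) = tr(b) * tr(a b) - tr(a) = y*z - x
and tr(b a b a) = tr(a b) * tr(a b) - tr(1)   [split at repeated a] = z^2 - 2
tr(a^-1 b a b) = tr(b a b) * tr(a) - tr(b a b a) = x*y*z - x^2 - z^2 + 2
next, tr(a^-1 b a b^-1) = tr(a^-1 b a) * tr(b) - tr(a^-1 b a b) = -x*y*z + x^2 + y^2 + z^2 - 2

-x*y*z + x^2 + y^2 + z^2 - 2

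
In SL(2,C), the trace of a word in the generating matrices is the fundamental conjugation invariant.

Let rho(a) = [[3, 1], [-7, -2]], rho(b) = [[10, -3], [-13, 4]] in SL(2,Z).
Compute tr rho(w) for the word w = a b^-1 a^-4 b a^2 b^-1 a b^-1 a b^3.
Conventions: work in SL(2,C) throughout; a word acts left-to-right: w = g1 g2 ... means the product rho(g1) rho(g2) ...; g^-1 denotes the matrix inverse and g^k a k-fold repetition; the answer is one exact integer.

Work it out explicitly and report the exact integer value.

rho(a) = [[3, 1], [-7, -2]]
... * rho(b^-1) = [[4, 3], [13, 10]]  ->  [[25, 19], [-54, -41]]
... * rho(a^-1) = [[-2, -1], [7, 3]]  ->  [[83, 32], [-179, -69]]
... * rho(a^-1) = [[-2, -1], [7, 3]]  ->  [[58, 13], [-125, -28]]
... * rho(a^-1) = [[-2, -1], [7, 3]]  ->  [[-25, -19], [54, 41]]
... * rho(a^-1) = [[-2, -1], [7, 3]]  ->  [[-83, -32], [179, 69]]
... * rho(b) = [[10, -3], [-13, 4]]  ->  [[-414, 121], [893, -261]]
... * rho(a) = [[3, 1], [-7, -2]]  ->  [[-2089, -656], [4506, 1415]]
... * rho(a) = [[3, 1], [-7, -2]]  ->  [[-1675, -777], [3613, 1676]]
... * rho(b^-1) = [[4, 3], [13, 10]]  ->  [[-16801, -12795], [36240, 27599]]
... * rho(a) = [[3, 1], [-7, -2]]  ->  [[39162, 8789], [-84473, -18958]]
... * rho(b^-1) = [[4, 3], [13, 10]]  ->  [[270905, 205376], [-584346, -442999]]
... * rho(a) = [[3, 1], [-7, -2]]  ->  [[-624917, -139847], [1347955, 301652]]
... * rho(b) = [[10, -3], [-13, 4]]  ->  [[-4431159, 1315363], [9558074, -2837257]]
... * rho(b) = [[10, -3], [-13, 4]]  ->  [[-61411309, 18554929], [132465081, -40023250]]
... * rho(b) = [[10, -3], [-13, 4]]  ->  [[-855327167, 258453643], [1844953060, -557488243]]
tr = -855327167 + -557488243 = -1412815410

-1412815410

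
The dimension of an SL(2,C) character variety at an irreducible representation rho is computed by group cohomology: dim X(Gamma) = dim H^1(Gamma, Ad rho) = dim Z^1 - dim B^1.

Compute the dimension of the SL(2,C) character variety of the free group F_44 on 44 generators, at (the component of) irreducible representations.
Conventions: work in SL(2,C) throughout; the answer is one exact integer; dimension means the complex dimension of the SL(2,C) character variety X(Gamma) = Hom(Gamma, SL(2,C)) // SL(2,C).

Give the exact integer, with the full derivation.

Gamma = F_44 has 44 generators and no relators.
So Z^1 = (sl_2)^44 in full: dim Z^1 = 132.
At an irreducible rho the centralizer of the image in sl_2 is 0, so the coboundary map sl_2 -> Z^1 is injective: dim B^1 = 3.
Therefore dim X = 132 - 3 = 129.

129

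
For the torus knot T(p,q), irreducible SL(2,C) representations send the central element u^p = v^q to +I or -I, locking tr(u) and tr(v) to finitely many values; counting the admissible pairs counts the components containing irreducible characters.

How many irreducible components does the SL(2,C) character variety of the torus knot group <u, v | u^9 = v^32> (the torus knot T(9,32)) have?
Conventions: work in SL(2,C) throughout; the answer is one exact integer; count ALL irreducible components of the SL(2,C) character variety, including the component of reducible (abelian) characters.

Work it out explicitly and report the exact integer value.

125

For T(9,32): irreducibility forces the central element u^9 = v^32 to one of +I, -I.
So on each irreducible component the traces are pinned: tr(u) = 2*cos(pi*alpha/9) with 1 <= alpha <= 8, tr(v) = 2*cos(pi*beta/32) with 1 <= beta <= 31.
The two central values (-1)^alpha I and (-1)^beta I must be the same matrix, so alpha and beta share a parity.
Enumerate parity-matched pairs: 4*16 odd-odd plus 4*15 even-even gives 124.
components with irreducible characters: 124; plus the single component of reducible (abelian) characters: total 125.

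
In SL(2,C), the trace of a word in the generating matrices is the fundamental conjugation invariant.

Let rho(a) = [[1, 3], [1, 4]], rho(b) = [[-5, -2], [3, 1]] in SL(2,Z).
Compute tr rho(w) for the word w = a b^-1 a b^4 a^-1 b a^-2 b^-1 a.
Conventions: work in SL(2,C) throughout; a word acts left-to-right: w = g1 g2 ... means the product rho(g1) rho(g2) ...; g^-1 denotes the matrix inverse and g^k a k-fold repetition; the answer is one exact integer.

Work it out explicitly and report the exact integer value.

-177045900

rho(a) = [[1, 3], [1, 4]]
... * rho(b^-1) = [[1, 2], [-3, -5]]  ->  [[-8, -13], [-11, -18]]
... * rho(a) = [[1, 3], [1, 4]]  ->  [[-21, -76], [-29, -105]]
... * rho(b) = [[-5, -2], [3, 1]]  ->  [[-123, -34], [-170, -47]]
... * rho(b) = [[-5, -2], [3, 1]]  ->  [[513, 212], [709, 293]]
... * rho(b) = [[-5, -2], [3, 1]]  ->  [[-1929, -814], [-2666, -1125]]
... * rho(b) = [[-5, -2], [3, 1]]  ->  [[7203, 3044], [9955, 4207]]
... * rho(a^-1) = [[4, -3], [-1, 1]]  ->  [[25768, -18565], [35613, -25658]]
... * rho(b) = [[-5, -2], [3, 1]]  ->  [[-184535, -70101], [-255039, -96884]]
... * rho(a^-1) = [[4, -3], [-1, 1]]  ->  [[-668039, 483504], [-923272, 668233]]
... * rho(a^-1) = [[4, -3], [-1, 1]]  ->  [[-3155660, 2487621], [-4361321, 3438049]]
... * rho(b^-1) = [[1, 2], [-3, -5]]  ->  [[-10618523, -18749425], [-14675468, -25912887]]
... * rho(a) = [[1, 3], [1, 4]]  ->  [[-29367948, -106853269], [-40588355, -147677952]]
tr = -29367948 + -147677952 = -177045900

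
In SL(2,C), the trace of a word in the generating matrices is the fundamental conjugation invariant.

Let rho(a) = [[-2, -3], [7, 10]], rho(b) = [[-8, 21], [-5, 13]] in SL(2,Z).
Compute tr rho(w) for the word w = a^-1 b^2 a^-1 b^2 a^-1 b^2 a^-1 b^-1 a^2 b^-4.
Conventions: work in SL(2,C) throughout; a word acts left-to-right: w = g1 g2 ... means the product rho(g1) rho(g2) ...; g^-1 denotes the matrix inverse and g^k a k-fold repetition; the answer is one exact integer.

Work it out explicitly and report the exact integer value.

186617872074323171

rho(a^-1) = [[10, 3], [-7, -2]]
... * rho(b) = [[-8, 21], [-5, 13]]  ->  [[-95, 249], [66, -173]]
... * rho(b) = [[-8, 21], [-5, 13]]  ->  [[-485, 1242], [337, -863]]
... * rho(a^-1) = [[10, 3], [-7, -2]]  ->  [[-13544, -3939], [9411, 2737]]
... * rho(b) = [[-8, 21], [-5, 13]]  ->  [[128047, -335631], [-88973, 233212]]
... * rho(b) = [[-8, 21], [-5, 13]]  ->  [[653779, -1674216], [-454276, 1163323]]
... * rho(a^-1) = [[10, 3], [-7, -2]]  ->  [[18257302, 5309769], [-12686021, -3689474]]
... * rho(b) = [[-8, 21], [-5, 13]]  ->  [[-172607261, 452430339], [119935538, -314369603]]
... * rho(b) = [[-8, 21], [-5, 13]]  ->  [[-881293607, 2256841926], [612363711, -1568158541]]
... * rho(a^-1) = [[10, 3], [-7, -2]]  ->  [[-24610829552, -7157564673], [17100746897, 4973408215]]
... * rho(b^-1) = [[13, -21], [5, -8]]  ->  [[-355728607541, 574087937976], [247176750736, -398902950557]]
... * rho(a) = [[-2, -3], [7, 10]]  ->  [[4730072780914, 6808065202383], [-3286674155371, -4730559757778]]
... * rho(a) = [[-2, -3], [7, 10]]  ->  [[38196310854853, 53890433681088], [-26540569993704, -37445575111667]]
... * rho(b^-1) = [[13, -21], [5, -8]]  ->  [[766004209518529, -1233245997400617], [-532255285476487, 856916570761120]]
... * rho(b^-1) = [[13, -21], [5, -8]]  ->  [[3791824736737792, -6220120420684173], [-2634735857388731, 4322028428917267]]
... * rho(b^-1) = [[13, -21], [5, -8]]  ->  [[18193119474170431, -29867356106020248], [-12641424001467168, 20753225573825215]]
... * rho(b^-1) = [[13, -21], [5, -8]]  ->  [[87173772634114363, -143116660109417067], [-60572384149947109, 99444099440208808]]
tr = 87173772634114363 + 99444099440208808 = 186617872074323171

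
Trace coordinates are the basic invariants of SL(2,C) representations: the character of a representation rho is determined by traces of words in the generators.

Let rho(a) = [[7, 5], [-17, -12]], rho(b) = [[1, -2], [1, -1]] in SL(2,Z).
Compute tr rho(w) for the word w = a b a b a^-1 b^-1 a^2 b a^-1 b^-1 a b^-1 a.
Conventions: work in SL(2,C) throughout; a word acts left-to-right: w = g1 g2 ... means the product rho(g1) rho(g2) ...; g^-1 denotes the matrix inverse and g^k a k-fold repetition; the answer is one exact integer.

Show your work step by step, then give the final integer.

rho(a) = [[7, 5], [-17, -12]]
... * rho(b) = [[1, -2], [1, -1]]  ->  [[12, -19], [-29, 46]]
... * rho(a) = [[7, 5], [-17, -12]]  ->  [[407, 288], [-985, -697]]
... * rho(b) = [[1, -2], [1, -1]]  ->  [[695, -1102], [-1682, 2667]]
... * rho(a^-1) = [[-12, -5], [17, 7]]  ->  [[-27074, -11189], [65523, 27079]]
... * rho(b^-1) = [[-1, 2], [-1, 1]]  ->  [[38263, -65337], [-92602, 158125]]
... * rho(a) = [[7, 5], [-17, -12]]  ->  [[1378570, 975359], [-3336339, -2360510]]
... * rho(a) = [[7, 5], [-17, -12]]  ->  [[-6931113, -4811458], [16774297, 11644425]]
... * rho(b) = [[1, -2], [1, -1]]  ->  [[-11742571, 18673684], [28418722, -45193019]]
... * rho(a^-1) = [[-12, -5], [17, 7]]  ->  [[458363480, 189428643], [-1109305987, -458444743]]
... * rho(b^-1) = [[-1, 2], [-1, 1]]  ->  [[-647792123, 1106155603], [1567750730, -2677056717]]
... * rho(a) = [[7, 5], [-17, -12]]  ->  [[-23339190112, -16512827851], [56484219299, 39963434254]]
... * rho(b^-1) = [[-1, 2], [-1, 1]]  ->  [[39852017963, -63191208075], [-96447653553, 152931872852]]
... * rho(a) = [[7, 5], [-17, -12]]  ->  [[1353214663016, 957554586715], [-3274975413355, -2317420741989]]
tr = 1353214663016 + -2317420741989 = -964206078973

-964206078973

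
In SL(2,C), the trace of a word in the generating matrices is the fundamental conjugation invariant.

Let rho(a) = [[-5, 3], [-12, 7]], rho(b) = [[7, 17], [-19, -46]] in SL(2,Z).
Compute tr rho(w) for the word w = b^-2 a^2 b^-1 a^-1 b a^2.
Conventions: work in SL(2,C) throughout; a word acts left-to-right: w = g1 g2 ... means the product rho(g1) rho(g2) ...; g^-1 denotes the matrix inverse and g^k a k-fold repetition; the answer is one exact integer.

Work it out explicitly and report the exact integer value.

rho(b^-1) = [[-46, -17], [19, 7]]
... * rho(b^-1) = [[-46, -17], [19, 7]]  ->  [[1793, 663], [-741, -274]]
... * rho(a) = [[-5, 3], [-12, 7]]  ->  [[-16921, 10020], [6993, -4141]]
... * rho(a) = [[-5, 3], [-12, 7]]  ->  [[-35635, 19377], [14727, -8008]]
... * rho(b^-1) = [[-46, -17], [19, 7]]  ->  [[2007373, 741434], [-829594, -306415]]
... * rho(a^-1) = [[7, -3], [12, -5]]  ->  [[22948819, -9729289], [-9484138, 4020857]]
... * rho(b) = [[7, 17], [-19, -46]]  ->  [[345498224, 837677217], [-142785249, -346189768]]
... * rho(a) = [[-5, 3], [-12, 7]]  ->  [[-11779617724, 6900235191], [4868203461, -2851684123]]
... * rho(a) = [[-5, 3], [-12, 7]]  ->  [[-23904733672, 12962793165], [9879192171, -5357178478]]
tr = -23904733672 + -5357178478 = -29261912150

-29261912150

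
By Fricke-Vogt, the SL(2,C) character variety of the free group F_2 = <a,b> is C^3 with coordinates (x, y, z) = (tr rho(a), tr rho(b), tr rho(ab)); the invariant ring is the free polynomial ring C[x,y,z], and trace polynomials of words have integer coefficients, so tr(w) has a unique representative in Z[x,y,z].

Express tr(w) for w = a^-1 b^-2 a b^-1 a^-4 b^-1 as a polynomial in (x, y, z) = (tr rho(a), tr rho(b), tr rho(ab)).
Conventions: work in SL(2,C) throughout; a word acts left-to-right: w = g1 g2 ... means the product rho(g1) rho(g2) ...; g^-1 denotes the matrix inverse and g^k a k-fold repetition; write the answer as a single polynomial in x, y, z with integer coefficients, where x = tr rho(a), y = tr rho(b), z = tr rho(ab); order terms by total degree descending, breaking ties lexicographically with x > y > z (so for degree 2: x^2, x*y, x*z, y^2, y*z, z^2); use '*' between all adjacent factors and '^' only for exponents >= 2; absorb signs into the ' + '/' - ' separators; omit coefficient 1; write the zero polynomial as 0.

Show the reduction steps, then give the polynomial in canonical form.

x^4*y^2*z^2 - x^5*y*z - x^3*y^3*z - x^3*y*z^3 - x^2*y^2*z^2 + 4*x^3*y*z + x*y^3*z + 2*x*y*z^3 + x^4 + x^2*y^2 - y^2*z^2 - 4*x*y*z - 4*x^2 + 2

tr(b^-1) = tr(b) = y
apply: tr(b^-1 a) = tr(a) tr(b) - tr(a b) = x*y - z
tr(b^-1 a^-1) = tr(b^-1) tr(a) - tr(b^-1 a) = z
use: tr(b a b) = tr(b) tr(a b) - tr(a) = y*z - x
tr(b a b a) = tr(b a) tr(b a) - tr(1) = z^2 - 2
use: tr(a^-1 b a b) = tr(b a b) tr(a) - tr(b a b a) = x*y*z - x^2 - z^2 + 2
use: tr(a^-2 b a b) = tr(a^-1 b a b) tr(a) - tr(a^-1 b a b a) = x^2*y*z - x^3 - x*z^2 - y*z + 3*x
tr(a b^-1 a^-2 b) = tr(a^-2 b a) tr(b) - tr(a^-2 b a b) = -x^2*y*z + x^3 + x*y^2 + x*z^2 - 3*x
tr(a b^-1 a^-2 b^-1) = tr(a b^-1 a^-2) tr(b) - tr(a b^-1 a^-2 b) = x^2*y*z - x^3 - x*y^2 - x*z^2 + y*z + 3*x
use: tr(b^-2 a b^-1 a^-2) = tr(a b^-1 a^-2 b^-1) tr(b) - tr(a b^-1 a^-2) = x^2*y^2*z - x^3*y - x*y^3 - x*y*z^2 + y^2*z + 3*x*y - z
tr(b^-2 a b^-1 a^-1) = tr(a b^-1 a^-1 b^-1) tr(b) - tr(a b^-1 a^-1) = x*y^2*z - x^2*y - y*z^2 + y
use: tr(a^-1 b^-2 a b^-1 a^-2) = tr(b^-2 a b^-1 a^-2) tr(a) - tr(b^-2 a b^-1 a^-1) = x^3*y^2*z - x^4*y - x^2*y^3 - x^2*y*z^2 + 4*x^2*y + y*z^2 - x*z - y
apply: tr(a^2) = tr(a) tr(a) - tr(1) = x^2 - 2
tr(a^2 b) = tr(a) tr(b a) - tr(b) = x*z - y
tr(b^-1 a^2) = tr(a^2) tr(b) - tr(a^2 b) = x^2*y - x*z - y
tr(a b^-2 a) = tr(b^-1 a^2) tr(b) - tr(b^-1 a^2 b) = x^2*y^2 - x*y*z - x^2 - y^2 + 2
apply: tr(a^2 b a) = tr(a) tr(b a^2) - tr(b a) = x^2*z - x*y - z
use: tr(a^2 b a b) = tr(a) tr(b a b a) - tr(b a b) = x*z^2 - y*z - x
tr(a b a b^-1 a) = tr(a^2 b a) tr(b) - tr(a^2 b a b) = x^2*y*z - x*y^2 - x*z^2 + x
use: tr(a b a b a b) = tr(a b) tr(a b a b) - tr(a^-1 b^-1) = z^3 - 3*z
apply: tr(a b a b^-1 a b) = tr(a b a b a) tr(b) - tr(a b a b a b) = x*y*z^2 - y^2*z - z^3 - x*y + 3*z
tr(b^-1 a b^-1 a b a) = tr(a b a b^-1 a) tr(b) - tr(a b a b^-1 a b) = x^2*y^2*z - x*y^3 - 2*x*y*z^2 + y^2*z + z^3 + 2*x*y - 3*z
apply: tr(a b^-1 a b a) = tr(a b a^2) tr(b) - tr(a b a^2 b) = x^2*y*z - x*y^2 - x*z^2 + x
use: tr(b a b^-2 a b^-1 a) = tr(b^-1 a b^-1 a b a) tr(b) - tr(b^-1 a b^-1 a b a b) = x^2*y^3*z - x*y^4 - 2*x*y^2*z^2 - x^2*y*z + y^3*z + y*z^3 + 3*x*y^2 + x*z^2 - 3*y*z - x
tr(b a b^-2 a b^-1 a^-1) = tr(b a b^-2 a b^-1) tr(a) - tr(b a b^-2 a b^-1 a) = -x^2*y^3*z + x^3*y^2 + x*y^4 + 2*x*y^2*z^2 - y^3*z - y*z^3 - x^3 - 4*x*y^2 - x*z^2 + 3*y*z + 3*x
apply: tr(b^-2 a b^-1 a^-2 b a) = tr(b a b^-2 a b^-1 a^-1) tr(a) - tr(b a b^-2 a b^-1) = -x^3*y^3*z + x^4*y^2 + x^2*y^4 + 2*x^2*y^2*z^2 - x*y^3*z - x*y*z^3 - x^4 - 5*x^2*y^2 - x^2*z^2 + 4*x*y*z + 4*x^2 + y^2 - 2
tr(a^-1 b^-2 a b^-1 a^-2 b) = tr(b^-2 a b^-1 a^-2 b) tr(a) - tr(b^-2 a b^-1 a^-2 b a) = x^3*y^3*z - x^4*y^2 - x^2*y^4 - 2*x^2*y^2*z^2 + x^3*y*z + x*y^3*z + x*y*z^3 + 4*x^2*y^2 - 3*x*y*z - x^2 - y^2 + 2
use: tr(a^-2 b^-1 a^-1 b^-2 a b^-1) = tr(a^-1 b^-2 a b^-1 a^-2) tr(b) - tr(a^-1 b^-2 a b^-1 a^-2 b) = x^2*y^2*z^2 - x^3*y*z - x*y^3*z - x*y*z^3 + y^2*z^2 + 2*x*y*z + x^2 - 2
tr(b^2) = tr(b) tr(b) - tr(1) = y^2 - 2
tr(b a b^2) = tr(b) tr(a b^2) - tr(a b) = y^2*z - x*y - z
use: tr(b a b^2 a) = tr(b) tr(a b a b) - tr(a b a) = y*z^2 - x*z - y
tr(a b^2 a^-1 b) = tr(b a b^2) tr(a) - tr(b a b^2 a) = x*y^2*z - x^2*y - y*z^2 + y
tr(b a^-1 b^-1 a b) = tr(a b^2 a^-1) tr(b) - tr(a b^2 a^-1 b) = -x*y^2*z + x^2*y + y^3 + y*z^2 - 3*y
use: tr(a b a b a^-1 b) = tr(b a b a b) tr(a) - tr(b a b a b a) = x*y*z^2 - x^2*z - z^3 - x*y + 3*z
apply: tr(b a^-1 b^-1 a b a) = tr(a b a b a^-1) tr(b) - tr(a b a b a^-1 b) = -x*y*z^2 + x^2*z + y^2*z + z^3 - 3*z
tr(a b a^-1 b a^-1 b^-1) = tr(b a^-1 b^-1 a b) tr(a) - tr(b a^-1 b^-1 a b a) = -x^2*y^2*z + x^3*y + x*y^3 + 2*x*y*z^2 - x^2*z - y^2*z - z^3 - 3*x*y + 3*z
use: tr(b a^-1 b) = tr(b^2) tr(a) - tr(b^2 a) = x*y^2 - y*z - x
use: tr(a^-1 b a^-1 b^-2 a b) = tr(a b a^-1 b a^-1 b^-1) tr(b) - tr(a b a^-1 b a^-1) = -x^2*y^3*z + x^3*y^2 + x*y^4 + 2*x*y^2*z^2 - x^2*y*z - y^3*z - y*z^3 - 4*x*y^2 + 4*y*z + x
tr(a^-1 b^-2 a b^-1 a^-1 b) = tr(a^-1 b a^-1 b^-2 a) tr(b) - tr(a^-1 b a^-1 b^-2 a b) = x^2*y^3*z - x^3*y^2 - x*y^4 - 2*x*y^2*z^2 + x^2*y*z + y^3*z + y*z^3 + 4*x*y^2 - 3*y*z - x
tr(a^-1 b^-1 a^-1 b^-2 a b^-1) = tr(a^-1 b^-2 a b^-1 a^-1) tr(b) - tr(a^-1 b^-2 a b^-1 a^-1 b) = x*y^2*z^2 - x^2*y*z - y*z^3 - x*y^2 + 2*y*z + x
use: tr(b^-1 a^-1 b^-2 a b^-1 a^-3) = tr(a^-2 b^-1 a^-1 b^-2 a b^-1) tr(a) - tr(a^-2 b^-1 a^-1 b^-2 a b^-1 a) = x^3*y^2*z^2 - x^4*y*z - x^2*y^3*z - x^2*y*z^3 + 3*x^2*y*z + y*z^3 + x^3 + x*y^2 - 2*y*z - 3*x
apply: tr(a^-1 b^-2 a b^-1 a^-4 b^-1) = tr(b^-1 a^-1 b^-2 a b^-1 a^-3) tr(a) - tr(b^-1 a^-1 b^-2 a b^-1 a^-2) = x^4*y^2*z^2 - x^5*y*z - x^3*y^3*z - x^3*y*z^3 - x^2*y^2*z^2 + 4*x^3*y*z + x*y^3*z + 2*x*y*z^3 + x^4 + x^2*y^2 - y^2*z^2 - 4*x*y*z - 4*x^2 + 2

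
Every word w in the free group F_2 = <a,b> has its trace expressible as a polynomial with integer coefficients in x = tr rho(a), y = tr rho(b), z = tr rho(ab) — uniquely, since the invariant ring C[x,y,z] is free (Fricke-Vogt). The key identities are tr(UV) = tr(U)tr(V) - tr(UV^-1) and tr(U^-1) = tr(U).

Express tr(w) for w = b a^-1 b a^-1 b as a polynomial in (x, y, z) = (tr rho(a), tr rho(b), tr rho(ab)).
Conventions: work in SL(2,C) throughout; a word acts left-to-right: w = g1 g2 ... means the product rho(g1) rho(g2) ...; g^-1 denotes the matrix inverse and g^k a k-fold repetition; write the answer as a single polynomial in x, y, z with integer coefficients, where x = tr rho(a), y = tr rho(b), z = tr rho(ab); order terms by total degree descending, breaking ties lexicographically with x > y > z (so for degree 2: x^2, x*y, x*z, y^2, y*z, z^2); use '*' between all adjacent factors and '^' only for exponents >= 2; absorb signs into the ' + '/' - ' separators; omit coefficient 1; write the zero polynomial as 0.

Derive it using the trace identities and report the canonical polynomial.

use: tr(b^2) = tr(b) * tr(b) - tr(1) = y^2 - 2
use: tr(b^3) = tr(b) * tr(b^2) - tr(b) = y^3 - 3*y
tr(a b^2) = tr(b) * tr(a b) - tr(a) = y*z - x
tr(b^3 a) = tr(b) * tr(a b^2) - tr(a b) = y^2*z - x*y - z
tr(b^2 a^-1 b) = tr(b^3) * tr(a) - tr(b^3 a) = x*y^3 - y^2*z - 2*x*y + z
tr(a b a b) = tr(b a) * tr(b a) - tr(1)   [split at repeated b] = z^2 - 2
tr(a b a) = tr(a) * tr(b a) - tr(b) = x*z - y
use: tr(b a b^2 a) = tr(b) * tr(a b a b) - tr(a b a) = y*z^2 - x*z - y
tr(b^2 a^-1 b a) = tr(b a b^2) * tr(a) - tr(b a b^2 a) = x*y^2*z - x^2*y - y*z^2 + y
tr(b a^-1 b a^-1 b) = tr(b^2 a^-1 b) * tr(a) - tr(b^2 a^-1 b a) = x^2*y^3 - 2*x*y^2*z - x^2*y + y*z^2 + x*z - y

x^2*y^3 - 2*x*y^2*z - x^2*y + y*z^2 + x*z - y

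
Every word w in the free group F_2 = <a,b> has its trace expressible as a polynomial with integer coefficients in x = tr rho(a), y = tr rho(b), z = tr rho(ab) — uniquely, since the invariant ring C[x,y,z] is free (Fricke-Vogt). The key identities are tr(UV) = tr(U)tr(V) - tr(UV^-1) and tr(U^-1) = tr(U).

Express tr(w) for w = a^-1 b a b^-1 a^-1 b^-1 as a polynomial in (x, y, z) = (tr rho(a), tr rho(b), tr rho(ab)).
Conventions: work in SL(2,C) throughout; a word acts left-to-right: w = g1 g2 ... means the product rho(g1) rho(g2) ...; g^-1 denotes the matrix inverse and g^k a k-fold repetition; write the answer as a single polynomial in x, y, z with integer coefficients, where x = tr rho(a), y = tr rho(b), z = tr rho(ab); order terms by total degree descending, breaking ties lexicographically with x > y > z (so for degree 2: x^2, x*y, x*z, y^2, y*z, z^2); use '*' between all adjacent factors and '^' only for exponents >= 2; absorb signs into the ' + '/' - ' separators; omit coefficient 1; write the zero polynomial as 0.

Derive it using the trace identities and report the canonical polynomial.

trace(b a b) = trace(b) * trace(a b) - trace(a) = y*z - x
use: trace(b a b a) = trace(a b) * trace(a b) - trace(1)   [split at repeated a] = z^2 - 2
use: trace(a^-1 b a b) = trace(b a b) * trace(a) - trace(b a b a) = x*y*z - x^2 - z^2 + 2
trace(a^-1 b a b^-1) = trace(a^-1 b a) * trace(b) - trace(a^-1 b a b) = -x*y*z + x^2 + y^2 + z^2 - 2
trace(a^-1 b a b^-1 a^-1) = trace(a^-1 b a b^-1) * trace(a) - trace(a^-1 b a b^-1 a) = -x^2*y*z + x^3 + x*y^2 + x*z^2 - 3*x
apply: trace(b^2) = trace(b) * trace(b) - trace(1) = y^2 - 2
trace(b a^-1 b) = trace(b^2) * trace(a) - trace(b^2 a) = x*y^2 - y*z - x
trace(b^2 a b) = trace(b) * trace(b a b) - trace(b a) = y^2*z - x*y - z
trace(a b a) = trace(a) * trace(b a) - trace(b) = x*z - y
apply: trace(b^2 a b a) = trace(b) * trace(a b a b) - trace(a b a) = y*z^2 - x*z - y
apply: trace(b a b a^-1 b) = trace(b^2 a b) * trace(a) - trace(b^2 a b a) = x*y^2*z - x^2*y - y*z^2 + y
trace(b a b a b a) = trace(b a) * trace(b a b a) - trace(b^-1 a^-1)   [split at repeated b] = z^3 - 3*z
use: trace(b a b a^-1 b a) = trace(b a b a b) * trace(a) - trace(b a b a b a) = x*y*z^2 - x^2*z - z^3 - x*y + 3*z
trace(a^-1 b a^-1 b a b) = trace(b a b a^-1 b) * trace(a) - trace(b a b a^-1 b a) = x^2*y^2*z - x^3*y - 2*x*y*z^2 + x^2*z + z^3 + 2*x*y - 3*z
trace(a^-1 b a b^-1 a^-1 b) = trace(a^-1 b a^-1 b a) * trace(b) - trace(a^-1 b a^-1 b a b) = -x^2*y^2*z + x^3*y + x*y^3 + 2*x*y*z^2 - x^2*z - y^2*z - z^3 - 3*x*y + 3*z
trace(a^-1 b a b^-1 a^-1 b^-1) = trace(a^-1 b a b^-1 a^-1) * trace(b) - trace(a^-1 b a b^-1 a^-1 b) = -x*y*z^2 + x^2*z + y^2*z + z^3 - 3*z

-x*y*z^2 + x^2*z + y^2*z + z^3 - 3*z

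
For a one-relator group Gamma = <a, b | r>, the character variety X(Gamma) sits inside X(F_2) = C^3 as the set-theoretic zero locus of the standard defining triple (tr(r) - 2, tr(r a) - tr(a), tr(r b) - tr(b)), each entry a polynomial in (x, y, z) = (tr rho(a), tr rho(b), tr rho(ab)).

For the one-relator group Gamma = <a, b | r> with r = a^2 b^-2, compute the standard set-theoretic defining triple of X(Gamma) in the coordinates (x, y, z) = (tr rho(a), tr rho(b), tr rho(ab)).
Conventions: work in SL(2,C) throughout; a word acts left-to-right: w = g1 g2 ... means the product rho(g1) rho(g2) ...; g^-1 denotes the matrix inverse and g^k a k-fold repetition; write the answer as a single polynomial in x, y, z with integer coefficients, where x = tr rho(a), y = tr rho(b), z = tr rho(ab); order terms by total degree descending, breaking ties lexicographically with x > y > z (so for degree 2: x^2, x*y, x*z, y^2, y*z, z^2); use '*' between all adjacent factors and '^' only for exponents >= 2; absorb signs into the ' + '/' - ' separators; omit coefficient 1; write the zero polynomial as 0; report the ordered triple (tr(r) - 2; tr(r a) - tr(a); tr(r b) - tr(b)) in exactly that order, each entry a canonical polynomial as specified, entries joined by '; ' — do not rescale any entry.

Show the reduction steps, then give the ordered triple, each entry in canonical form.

x^2*y^2 - x*y*z - x^2 - y^2; x^3*y^2 - x^2*y*z - x^3 - 2*x*y^2 + y*z + 2*x; x^2*y - x*z - 2*y

trace(a^2) = trace(a) trace(a) - trace(1)   [square of a] = x^2 - 2
trace(a^2 b) = trace(a) trace(b a) - trace(b)   [square of a] = x*z - y
trace(b^-1 a^2) = trace(a^2) trace(b) - trace(a^2 b)   [inverse elimination on b] = x^2*y - x*z - y
trace(a^2 b^-2) = trace(b^-1 a^2) trace(b) - trace(b^-1 a^2 b)   [inverse elimination on b] = x^2*y^2 - x*y*z - x^2 - y^2 + 2
trace(a^3) = trace(a) trace(a^2) - trace(a) = x^3 - 3*x
so trace(a^3 b) = trace(a) trace(b a^2) - trace(b a) = x^2*z - x*y - z
trace(a^3 b^-1) = trace(a^3) trace(b) - trace(a^3 b) = x^3*y - x^2*z - 2*x*y + z
so trace(a^2 b^-2 a) = trace(a^3 b^-1) trace(b) - trace(a^3) = x^3*y^2 - x^2*y*z - x^3 - 2*x*y^2 + y*z + 3*x
assemble the triple (trace(r) - 2; trace(r a) - x; trace(r b) - y)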